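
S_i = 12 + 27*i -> [12, 39, 66, 93, 120]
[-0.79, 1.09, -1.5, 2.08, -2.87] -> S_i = -0.79*(-1.38)^i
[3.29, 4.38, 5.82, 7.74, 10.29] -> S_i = 3.29*1.33^i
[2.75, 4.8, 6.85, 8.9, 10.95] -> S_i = 2.75 + 2.05*i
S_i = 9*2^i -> [9, 18, 36, 72, 144]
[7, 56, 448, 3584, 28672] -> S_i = 7*8^i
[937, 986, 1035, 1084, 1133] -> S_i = 937 + 49*i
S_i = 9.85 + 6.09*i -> [9.85, 15.94, 22.03, 28.12, 34.21]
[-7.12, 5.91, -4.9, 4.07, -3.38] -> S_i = -7.12*(-0.83)^i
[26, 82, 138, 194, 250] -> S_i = 26 + 56*i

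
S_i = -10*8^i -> [-10, -80, -640, -5120, -40960]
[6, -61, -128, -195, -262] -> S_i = 6 + -67*i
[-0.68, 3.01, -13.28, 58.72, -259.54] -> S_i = -0.68*(-4.42)^i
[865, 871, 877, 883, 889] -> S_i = 865 + 6*i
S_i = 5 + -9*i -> [5, -4, -13, -22, -31]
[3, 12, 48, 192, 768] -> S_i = 3*4^i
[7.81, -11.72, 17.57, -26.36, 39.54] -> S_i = 7.81*(-1.50)^i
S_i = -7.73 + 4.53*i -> [-7.73, -3.2, 1.33, 5.86, 10.39]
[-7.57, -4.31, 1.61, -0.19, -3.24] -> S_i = Random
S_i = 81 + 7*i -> [81, 88, 95, 102, 109]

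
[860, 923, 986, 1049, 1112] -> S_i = 860 + 63*i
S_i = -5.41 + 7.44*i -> [-5.41, 2.03, 9.47, 16.91, 24.35]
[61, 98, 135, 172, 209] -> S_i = 61 + 37*i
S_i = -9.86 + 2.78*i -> [-9.86, -7.08, -4.3, -1.52, 1.26]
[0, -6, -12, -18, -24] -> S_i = 0 + -6*i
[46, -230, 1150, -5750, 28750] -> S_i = 46*-5^i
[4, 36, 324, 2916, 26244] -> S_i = 4*9^i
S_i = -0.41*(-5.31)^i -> [-0.41, 2.18, -11.56, 61.39, -325.96]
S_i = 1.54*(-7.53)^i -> [1.54, -11.6, 87.32, -657.51, 4951.09]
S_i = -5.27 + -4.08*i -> [-5.27, -9.35, -13.43, -17.51, -21.59]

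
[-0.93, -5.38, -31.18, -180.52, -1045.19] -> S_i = -0.93*5.79^i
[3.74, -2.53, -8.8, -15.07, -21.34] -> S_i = 3.74 + -6.27*i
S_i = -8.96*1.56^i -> [-8.96, -13.98, -21.81, -34.02, -53.06]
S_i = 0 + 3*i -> [0, 3, 6, 9, 12]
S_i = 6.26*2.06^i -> [6.26, 12.9, 26.56, 54.72, 112.73]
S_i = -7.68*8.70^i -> [-7.68, -66.82, -581.3, -5057.3, -43998.54]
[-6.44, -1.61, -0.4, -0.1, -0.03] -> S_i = -6.44*0.25^i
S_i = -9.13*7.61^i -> [-9.13, -69.48, -528.74, -4023.69, -30620.3]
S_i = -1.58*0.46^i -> [-1.58, -0.73, -0.33, -0.15, -0.07]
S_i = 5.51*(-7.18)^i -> [5.51, -39.56, 284.05, -2039.51, 14643.65]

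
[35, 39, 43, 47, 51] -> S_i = 35 + 4*i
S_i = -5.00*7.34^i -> [-5.0, -36.7, -269.38, -1977.23, -14512.9]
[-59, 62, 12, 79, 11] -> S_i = Random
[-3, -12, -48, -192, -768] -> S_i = -3*4^i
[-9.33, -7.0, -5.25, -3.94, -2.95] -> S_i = -9.33*0.75^i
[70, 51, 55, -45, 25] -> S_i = Random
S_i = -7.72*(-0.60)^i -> [-7.72, 4.63, -2.78, 1.67, -1.0]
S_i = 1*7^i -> [1, 7, 49, 343, 2401]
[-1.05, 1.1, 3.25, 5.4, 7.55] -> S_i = -1.05 + 2.15*i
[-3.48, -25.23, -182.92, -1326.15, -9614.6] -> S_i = -3.48*7.25^i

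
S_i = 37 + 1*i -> [37, 38, 39, 40, 41]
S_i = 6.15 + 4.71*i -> [6.15, 10.86, 15.57, 20.28, 24.99]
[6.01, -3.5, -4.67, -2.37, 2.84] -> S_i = Random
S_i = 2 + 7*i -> [2, 9, 16, 23, 30]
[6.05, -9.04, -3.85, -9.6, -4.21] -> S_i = Random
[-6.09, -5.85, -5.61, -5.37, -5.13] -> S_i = -6.09 + 0.24*i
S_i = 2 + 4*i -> [2, 6, 10, 14, 18]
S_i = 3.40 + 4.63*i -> [3.4, 8.03, 12.66, 17.29, 21.92]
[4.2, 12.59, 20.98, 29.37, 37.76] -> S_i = 4.20 + 8.39*i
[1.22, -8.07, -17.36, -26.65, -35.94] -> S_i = 1.22 + -9.29*i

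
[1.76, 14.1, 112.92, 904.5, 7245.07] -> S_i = 1.76*8.01^i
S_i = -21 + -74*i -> [-21, -95, -169, -243, -317]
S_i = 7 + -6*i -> [7, 1, -5, -11, -17]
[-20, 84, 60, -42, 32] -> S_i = Random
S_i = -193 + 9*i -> [-193, -184, -175, -166, -157]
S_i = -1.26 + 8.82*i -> [-1.26, 7.56, 16.38, 25.2, 34.02]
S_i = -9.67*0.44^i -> [-9.67, -4.25, -1.87, -0.82, -0.36]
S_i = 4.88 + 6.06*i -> [4.88, 10.94, 17.0, 23.06, 29.12]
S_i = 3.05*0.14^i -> [3.05, 0.43, 0.06, 0.01, 0.0]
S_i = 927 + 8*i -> [927, 935, 943, 951, 959]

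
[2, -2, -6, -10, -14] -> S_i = 2 + -4*i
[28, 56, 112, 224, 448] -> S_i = 28*2^i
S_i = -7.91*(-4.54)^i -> [-7.91, 35.91, -163.04, 740.19, -3360.47]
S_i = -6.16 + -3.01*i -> [-6.16, -9.17, -12.18, -15.19, -18.2]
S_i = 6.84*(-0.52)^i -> [6.84, -3.56, 1.85, -0.96, 0.5]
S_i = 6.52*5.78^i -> [6.52, 37.69, 217.82, 1259.02, 7277.11]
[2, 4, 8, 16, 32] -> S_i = 2*2^i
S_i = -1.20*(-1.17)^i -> [-1.2, 1.4, -1.64, 1.92, -2.25]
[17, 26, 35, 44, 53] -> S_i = 17 + 9*i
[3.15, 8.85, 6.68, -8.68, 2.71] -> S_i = Random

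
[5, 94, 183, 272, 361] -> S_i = 5 + 89*i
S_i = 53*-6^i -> [53, -318, 1908, -11448, 68688]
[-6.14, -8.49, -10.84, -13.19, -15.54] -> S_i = -6.14 + -2.35*i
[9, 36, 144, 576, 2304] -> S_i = 9*4^i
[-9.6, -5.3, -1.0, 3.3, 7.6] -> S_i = -9.60 + 4.30*i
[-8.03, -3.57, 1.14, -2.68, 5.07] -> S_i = Random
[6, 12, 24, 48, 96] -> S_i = 6*2^i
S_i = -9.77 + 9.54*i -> [-9.77, -0.23, 9.31, 18.85, 28.39]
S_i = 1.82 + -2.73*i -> [1.82, -0.91, -3.64, -6.37, -9.1]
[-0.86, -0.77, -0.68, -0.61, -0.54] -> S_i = -0.86*0.89^i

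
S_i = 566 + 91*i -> [566, 657, 748, 839, 930]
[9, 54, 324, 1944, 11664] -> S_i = 9*6^i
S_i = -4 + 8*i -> [-4, 4, 12, 20, 28]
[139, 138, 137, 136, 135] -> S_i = 139 + -1*i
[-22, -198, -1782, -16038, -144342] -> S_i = -22*9^i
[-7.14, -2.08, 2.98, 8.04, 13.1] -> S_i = -7.14 + 5.06*i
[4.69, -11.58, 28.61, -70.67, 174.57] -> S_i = 4.69*(-2.47)^i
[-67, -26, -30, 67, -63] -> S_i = Random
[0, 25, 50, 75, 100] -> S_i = 0 + 25*i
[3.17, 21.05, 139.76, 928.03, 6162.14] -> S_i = 3.17*6.64^i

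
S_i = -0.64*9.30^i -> [-0.64, -5.95, -55.35, -514.79, -4787.53]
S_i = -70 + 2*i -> [-70, -68, -66, -64, -62]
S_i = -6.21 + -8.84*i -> [-6.21, -15.05, -23.89, -32.73, -41.57]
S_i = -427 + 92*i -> [-427, -335, -243, -151, -59]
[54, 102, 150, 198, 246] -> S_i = 54 + 48*i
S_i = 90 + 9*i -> [90, 99, 108, 117, 126]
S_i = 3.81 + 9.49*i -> [3.81, 13.3, 22.79, 32.28, 41.77]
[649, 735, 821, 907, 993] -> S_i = 649 + 86*i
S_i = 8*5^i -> [8, 40, 200, 1000, 5000]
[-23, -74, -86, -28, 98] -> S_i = Random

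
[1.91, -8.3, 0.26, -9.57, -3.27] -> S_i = Random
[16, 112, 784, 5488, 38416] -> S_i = 16*7^i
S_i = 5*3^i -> [5, 15, 45, 135, 405]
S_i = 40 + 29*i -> [40, 69, 98, 127, 156]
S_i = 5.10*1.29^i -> [5.1, 6.58, 8.49, 10.95, 14.12]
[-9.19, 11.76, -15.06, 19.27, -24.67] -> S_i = -9.19*(-1.28)^i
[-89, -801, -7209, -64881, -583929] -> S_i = -89*9^i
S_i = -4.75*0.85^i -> [-4.75, -4.04, -3.43, -2.92, -2.48]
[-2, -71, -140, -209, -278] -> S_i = -2 + -69*i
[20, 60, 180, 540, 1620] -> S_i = 20*3^i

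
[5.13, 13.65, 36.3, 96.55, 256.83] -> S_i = 5.13*2.66^i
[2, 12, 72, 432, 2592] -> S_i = 2*6^i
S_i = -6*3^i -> [-6, -18, -54, -162, -486]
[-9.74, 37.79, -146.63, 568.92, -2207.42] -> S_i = -9.74*(-3.88)^i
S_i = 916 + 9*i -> [916, 925, 934, 943, 952]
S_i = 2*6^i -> [2, 12, 72, 432, 2592]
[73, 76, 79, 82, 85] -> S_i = 73 + 3*i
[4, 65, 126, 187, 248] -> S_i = 4 + 61*i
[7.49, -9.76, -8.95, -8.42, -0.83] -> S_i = Random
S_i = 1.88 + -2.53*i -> [1.88, -0.65, -3.18, -5.71, -8.24]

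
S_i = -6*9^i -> [-6, -54, -486, -4374, -39366]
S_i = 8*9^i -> [8, 72, 648, 5832, 52488]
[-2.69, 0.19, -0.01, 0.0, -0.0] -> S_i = -2.69*(-0.07)^i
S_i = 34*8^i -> [34, 272, 2176, 17408, 139264]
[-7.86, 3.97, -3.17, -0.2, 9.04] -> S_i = Random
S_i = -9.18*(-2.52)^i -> [-9.18, 23.13, -58.3, 146.91, -370.21]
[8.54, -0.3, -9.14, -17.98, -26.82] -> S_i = 8.54 + -8.84*i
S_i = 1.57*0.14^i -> [1.57, 0.22, 0.03, 0.0, 0.0]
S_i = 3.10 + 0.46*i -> [3.1, 3.56, 4.02, 4.48, 4.94]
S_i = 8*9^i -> [8, 72, 648, 5832, 52488]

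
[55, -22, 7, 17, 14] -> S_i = Random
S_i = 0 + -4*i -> [0, -4, -8, -12, -16]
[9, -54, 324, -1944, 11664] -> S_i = 9*-6^i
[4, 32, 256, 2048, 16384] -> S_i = 4*8^i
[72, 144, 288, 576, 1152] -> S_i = 72*2^i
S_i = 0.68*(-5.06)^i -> [0.68, -3.44, 17.41, -88.1, 445.77]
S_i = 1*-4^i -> [1, -4, 16, -64, 256]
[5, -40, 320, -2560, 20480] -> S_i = 5*-8^i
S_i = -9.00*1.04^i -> [-9.0, -9.36, -9.73, -10.12, -10.53]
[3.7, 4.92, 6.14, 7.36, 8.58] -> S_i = 3.70 + 1.22*i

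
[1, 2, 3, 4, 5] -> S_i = 1 + 1*i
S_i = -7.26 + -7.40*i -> [-7.26, -14.66, -22.06, -29.46, -36.86]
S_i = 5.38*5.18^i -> [5.38, 27.87, 144.36, 747.78, 3873.48]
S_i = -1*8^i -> [-1, -8, -64, -512, -4096]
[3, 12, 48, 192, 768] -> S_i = 3*4^i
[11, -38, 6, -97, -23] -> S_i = Random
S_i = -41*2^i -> [-41, -82, -164, -328, -656]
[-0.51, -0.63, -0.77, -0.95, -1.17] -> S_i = -0.51*1.23^i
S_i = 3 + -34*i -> [3, -31, -65, -99, -133]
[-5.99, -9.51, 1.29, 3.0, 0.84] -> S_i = Random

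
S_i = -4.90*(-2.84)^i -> [-4.9, 13.92, -39.52, 112.24, -318.76]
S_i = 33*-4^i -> [33, -132, 528, -2112, 8448]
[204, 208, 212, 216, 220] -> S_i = 204 + 4*i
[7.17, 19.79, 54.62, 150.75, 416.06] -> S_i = 7.17*2.76^i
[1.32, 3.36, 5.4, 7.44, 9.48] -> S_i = 1.32 + 2.04*i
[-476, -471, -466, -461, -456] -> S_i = -476 + 5*i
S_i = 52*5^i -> [52, 260, 1300, 6500, 32500]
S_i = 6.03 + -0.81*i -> [6.03, 5.22, 4.41, 3.6, 2.79]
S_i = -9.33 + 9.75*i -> [-9.33, 0.42, 10.17, 19.92, 29.67]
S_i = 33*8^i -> [33, 264, 2112, 16896, 135168]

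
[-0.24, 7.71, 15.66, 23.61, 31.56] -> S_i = -0.24 + 7.95*i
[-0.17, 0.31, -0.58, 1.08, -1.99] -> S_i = -0.17*(-1.85)^i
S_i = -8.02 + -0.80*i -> [-8.02, -8.82, -9.62, -10.42, -11.22]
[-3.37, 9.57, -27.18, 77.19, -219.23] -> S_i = -3.37*(-2.84)^i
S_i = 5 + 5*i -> [5, 10, 15, 20, 25]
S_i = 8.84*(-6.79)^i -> [8.84, -60.02, 407.56, -2767.33, 18790.2]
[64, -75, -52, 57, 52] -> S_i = Random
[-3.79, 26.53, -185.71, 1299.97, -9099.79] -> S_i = -3.79*(-7.00)^i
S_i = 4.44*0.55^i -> [4.44, 2.44, 1.34, 0.74, 0.41]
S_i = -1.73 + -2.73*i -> [-1.73, -4.46, -7.19, -9.92, -12.65]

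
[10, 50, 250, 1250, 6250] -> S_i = 10*5^i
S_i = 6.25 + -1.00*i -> [6.25, 5.25, 4.25, 3.25, 2.25]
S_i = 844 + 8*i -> [844, 852, 860, 868, 876]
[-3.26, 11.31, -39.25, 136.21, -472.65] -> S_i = -3.26*(-3.47)^i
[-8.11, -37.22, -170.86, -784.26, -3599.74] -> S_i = -8.11*4.59^i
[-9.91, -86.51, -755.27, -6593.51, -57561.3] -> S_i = -9.91*8.73^i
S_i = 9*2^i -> [9, 18, 36, 72, 144]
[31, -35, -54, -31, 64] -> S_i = Random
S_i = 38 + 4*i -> [38, 42, 46, 50, 54]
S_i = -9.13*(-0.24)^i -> [-9.13, 2.19, -0.53, 0.13, -0.03]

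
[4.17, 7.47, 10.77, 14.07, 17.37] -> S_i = 4.17 + 3.30*i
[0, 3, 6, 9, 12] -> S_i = 0 + 3*i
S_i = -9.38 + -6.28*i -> [-9.38, -15.66, -21.94, -28.22, -34.5]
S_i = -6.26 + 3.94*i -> [-6.26, -2.32, 1.62, 5.56, 9.5]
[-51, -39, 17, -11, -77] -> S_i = Random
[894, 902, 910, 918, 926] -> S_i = 894 + 8*i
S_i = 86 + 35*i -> [86, 121, 156, 191, 226]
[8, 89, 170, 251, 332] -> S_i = 8 + 81*i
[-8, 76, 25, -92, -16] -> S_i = Random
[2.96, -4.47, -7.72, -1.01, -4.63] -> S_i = Random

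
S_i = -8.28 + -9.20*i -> [-8.28, -17.48, -26.68, -35.88, -45.08]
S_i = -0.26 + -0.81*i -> [-0.26, -1.07, -1.88, -2.69, -3.5]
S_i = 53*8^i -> [53, 424, 3392, 27136, 217088]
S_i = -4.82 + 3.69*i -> [-4.82, -1.13, 2.56, 6.25, 9.94]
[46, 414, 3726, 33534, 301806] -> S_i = 46*9^i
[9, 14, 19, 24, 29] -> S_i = 9 + 5*i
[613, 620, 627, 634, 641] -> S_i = 613 + 7*i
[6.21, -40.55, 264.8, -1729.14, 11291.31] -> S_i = 6.21*(-6.53)^i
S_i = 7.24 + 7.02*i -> [7.24, 14.26, 21.28, 28.3, 35.32]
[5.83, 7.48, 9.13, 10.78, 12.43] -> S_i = 5.83 + 1.65*i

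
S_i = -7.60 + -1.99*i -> [-7.6, -9.59, -11.58, -13.57, -15.56]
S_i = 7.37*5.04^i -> [7.37, 37.14, 187.21, 943.54, 4755.43]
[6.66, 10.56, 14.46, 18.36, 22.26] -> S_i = 6.66 + 3.90*i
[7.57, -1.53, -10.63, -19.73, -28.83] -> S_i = 7.57 + -9.10*i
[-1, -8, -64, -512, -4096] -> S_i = -1*8^i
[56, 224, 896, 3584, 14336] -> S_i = 56*4^i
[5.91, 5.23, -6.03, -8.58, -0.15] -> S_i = Random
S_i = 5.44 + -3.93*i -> [5.44, 1.51, -2.42, -6.35, -10.28]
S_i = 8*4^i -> [8, 32, 128, 512, 2048]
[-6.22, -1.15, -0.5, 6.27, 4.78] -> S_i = Random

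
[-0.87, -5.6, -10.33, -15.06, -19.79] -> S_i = -0.87 + -4.73*i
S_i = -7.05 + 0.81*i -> [-7.05, -6.24, -5.43, -4.62, -3.81]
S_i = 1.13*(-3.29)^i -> [1.13, -3.72, 12.23, -40.24, 132.39]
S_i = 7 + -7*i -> [7, 0, -7, -14, -21]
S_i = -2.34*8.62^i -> [-2.34, -20.17, -173.87, -1498.78, -12919.48]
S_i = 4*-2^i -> [4, -8, 16, -32, 64]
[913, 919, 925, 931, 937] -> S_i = 913 + 6*i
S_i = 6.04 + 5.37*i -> [6.04, 11.41, 16.78, 22.15, 27.52]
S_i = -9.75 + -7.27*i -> [-9.75, -17.02, -24.29, -31.56, -38.83]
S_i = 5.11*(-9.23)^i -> [5.11, -47.17, 435.34, -4018.15, 37087.51]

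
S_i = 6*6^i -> [6, 36, 216, 1296, 7776]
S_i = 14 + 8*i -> [14, 22, 30, 38, 46]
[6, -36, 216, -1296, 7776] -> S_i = 6*-6^i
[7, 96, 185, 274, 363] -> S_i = 7 + 89*i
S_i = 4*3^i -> [4, 12, 36, 108, 324]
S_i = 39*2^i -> [39, 78, 156, 312, 624]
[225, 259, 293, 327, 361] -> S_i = 225 + 34*i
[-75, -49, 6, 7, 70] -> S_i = Random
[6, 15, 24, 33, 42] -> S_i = 6 + 9*i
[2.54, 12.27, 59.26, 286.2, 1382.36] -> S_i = 2.54*4.83^i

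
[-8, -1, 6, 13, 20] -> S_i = -8 + 7*i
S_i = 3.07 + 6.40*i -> [3.07, 9.47, 15.87, 22.27, 28.67]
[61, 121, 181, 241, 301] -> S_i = 61 + 60*i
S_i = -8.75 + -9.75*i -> [-8.75, -18.5, -28.25, -38.0, -47.75]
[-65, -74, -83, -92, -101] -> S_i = -65 + -9*i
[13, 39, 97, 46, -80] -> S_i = Random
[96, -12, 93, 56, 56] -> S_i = Random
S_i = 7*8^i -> [7, 56, 448, 3584, 28672]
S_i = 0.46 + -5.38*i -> [0.46, -4.92, -10.3, -15.68, -21.06]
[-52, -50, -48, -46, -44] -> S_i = -52 + 2*i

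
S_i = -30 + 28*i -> [-30, -2, 26, 54, 82]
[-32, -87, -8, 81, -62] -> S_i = Random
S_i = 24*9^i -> [24, 216, 1944, 17496, 157464]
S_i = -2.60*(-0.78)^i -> [-2.6, 2.03, -1.58, 1.23, -0.96]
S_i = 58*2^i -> [58, 116, 232, 464, 928]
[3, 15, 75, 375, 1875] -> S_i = 3*5^i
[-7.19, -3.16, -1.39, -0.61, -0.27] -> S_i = -7.19*0.44^i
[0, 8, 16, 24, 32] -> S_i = 0 + 8*i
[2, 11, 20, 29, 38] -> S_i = 2 + 9*i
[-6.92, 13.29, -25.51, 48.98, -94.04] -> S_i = -6.92*(-1.92)^i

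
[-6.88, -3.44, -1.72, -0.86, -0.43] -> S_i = -6.88*0.50^i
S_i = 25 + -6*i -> [25, 19, 13, 7, 1]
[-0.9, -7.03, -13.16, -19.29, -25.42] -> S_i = -0.90 + -6.13*i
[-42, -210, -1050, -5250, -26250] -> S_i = -42*5^i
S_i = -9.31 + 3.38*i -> [-9.31, -5.93, -2.55, 0.83, 4.21]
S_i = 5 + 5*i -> [5, 10, 15, 20, 25]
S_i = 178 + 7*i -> [178, 185, 192, 199, 206]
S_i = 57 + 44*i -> [57, 101, 145, 189, 233]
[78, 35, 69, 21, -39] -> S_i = Random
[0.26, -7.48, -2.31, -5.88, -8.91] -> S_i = Random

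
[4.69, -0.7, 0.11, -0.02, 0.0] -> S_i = 4.69*(-0.15)^i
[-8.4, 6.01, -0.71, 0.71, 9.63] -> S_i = Random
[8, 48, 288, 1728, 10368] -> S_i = 8*6^i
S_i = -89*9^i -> [-89, -801, -7209, -64881, -583929]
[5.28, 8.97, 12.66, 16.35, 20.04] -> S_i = 5.28 + 3.69*i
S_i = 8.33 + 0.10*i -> [8.33, 8.43, 8.53, 8.63, 8.73]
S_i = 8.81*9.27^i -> [8.81, 81.67, 757.07, 7018.03, 65057.12]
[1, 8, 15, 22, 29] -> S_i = 1 + 7*i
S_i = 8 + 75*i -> [8, 83, 158, 233, 308]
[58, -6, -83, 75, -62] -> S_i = Random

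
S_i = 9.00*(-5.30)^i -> [9.0, -47.7, 252.81, -1339.89, 7101.43]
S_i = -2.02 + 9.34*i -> [-2.02, 7.32, 16.66, 26.0, 35.34]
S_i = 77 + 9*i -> [77, 86, 95, 104, 113]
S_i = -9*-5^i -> [-9, 45, -225, 1125, -5625]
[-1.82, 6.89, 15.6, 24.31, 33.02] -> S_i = -1.82 + 8.71*i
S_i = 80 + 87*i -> [80, 167, 254, 341, 428]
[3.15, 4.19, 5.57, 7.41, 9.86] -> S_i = 3.15*1.33^i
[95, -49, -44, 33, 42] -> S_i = Random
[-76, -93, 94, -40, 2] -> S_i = Random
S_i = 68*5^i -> [68, 340, 1700, 8500, 42500]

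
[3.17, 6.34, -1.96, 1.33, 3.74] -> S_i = Random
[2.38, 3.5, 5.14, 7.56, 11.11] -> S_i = 2.38*1.47^i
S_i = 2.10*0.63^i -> [2.1, 1.32, 0.83, 0.53, 0.33]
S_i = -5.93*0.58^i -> [-5.93, -3.44, -1.99, -1.16, -0.67]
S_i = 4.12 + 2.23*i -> [4.12, 6.35, 8.58, 10.81, 13.04]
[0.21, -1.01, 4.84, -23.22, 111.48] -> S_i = 0.21*(-4.80)^i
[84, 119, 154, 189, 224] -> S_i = 84 + 35*i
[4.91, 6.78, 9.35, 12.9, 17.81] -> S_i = 4.91*1.38^i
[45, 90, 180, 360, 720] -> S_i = 45*2^i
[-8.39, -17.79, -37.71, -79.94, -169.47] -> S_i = -8.39*2.12^i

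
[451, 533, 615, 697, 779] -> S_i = 451 + 82*i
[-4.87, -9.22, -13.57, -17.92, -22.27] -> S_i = -4.87 + -4.35*i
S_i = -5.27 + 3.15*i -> [-5.27, -2.12, 1.03, 4.18, 7.33]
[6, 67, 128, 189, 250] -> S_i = 6 + 61*i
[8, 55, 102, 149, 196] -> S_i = 8 + 47*i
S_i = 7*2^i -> [7, 14, 28, 56, 112]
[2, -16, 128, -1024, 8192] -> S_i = 2*-8^i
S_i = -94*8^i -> [-94, -752, -6016, -48128, -385024]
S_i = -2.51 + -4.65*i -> [-2.51, -7.16, -11.81, -16.46, -21.11]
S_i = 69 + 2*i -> [69, 71, 73, 75, 77]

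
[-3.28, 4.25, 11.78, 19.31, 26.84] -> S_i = -3.28 + 7.53*i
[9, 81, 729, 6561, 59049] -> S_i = 9*9^i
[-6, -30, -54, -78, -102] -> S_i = -6 + -24*i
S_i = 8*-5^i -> [8, -40, 200, -1000, 5000]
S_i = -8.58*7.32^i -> [-8.58, -62.81, -459.74, -3365.27, -24633.81]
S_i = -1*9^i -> [-1, -9, -81, -729, -6561]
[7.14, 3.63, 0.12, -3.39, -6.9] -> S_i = 7.14 + -3.51*i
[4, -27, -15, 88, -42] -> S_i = Random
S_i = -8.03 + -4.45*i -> [-8.03, -12.48, -16.93, -21.38, -25.83]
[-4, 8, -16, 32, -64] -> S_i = -4*-2^i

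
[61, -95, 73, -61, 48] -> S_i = Random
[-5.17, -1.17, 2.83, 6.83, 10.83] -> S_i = -5.17 + 4.00*i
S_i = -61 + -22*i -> [-61, -83, -105, -127, -149]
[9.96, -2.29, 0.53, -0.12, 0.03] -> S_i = 9.96*(-0.23)^i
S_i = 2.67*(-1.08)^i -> [2.67, -2.88, 3.11, -3.36, 3.63]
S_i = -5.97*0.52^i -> [-5.97, -3.1, -1.61, -0.84, -0.44]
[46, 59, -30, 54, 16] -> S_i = Random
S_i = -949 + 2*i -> [-949, -947, -945, -943, -941]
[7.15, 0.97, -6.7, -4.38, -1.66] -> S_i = Random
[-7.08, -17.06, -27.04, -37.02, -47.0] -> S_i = -7.08 + -9.98*i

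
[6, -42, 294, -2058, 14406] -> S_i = 6*-7^i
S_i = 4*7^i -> [4, 28, 196, 1372, 9604]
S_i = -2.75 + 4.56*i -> [-2.75, 1.81, 6.37, 10.93, 15.49]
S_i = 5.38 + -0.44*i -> [5.38, 4.94, 4.5, 4.06, 3.62]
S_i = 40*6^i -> [40, 240, 1440, 8640, 51840]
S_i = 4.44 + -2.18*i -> [4.44, 2.26, 0.08, -2.1, -4.28]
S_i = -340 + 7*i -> [-340, -333, -326, -319, -312]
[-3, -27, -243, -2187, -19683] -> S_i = -3*9^i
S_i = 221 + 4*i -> [221, 225, 229, 233, 237]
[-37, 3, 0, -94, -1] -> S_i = Random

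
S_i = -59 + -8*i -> [-59, -67, -75, -83, -91]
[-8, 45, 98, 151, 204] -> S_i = -8 + 53*i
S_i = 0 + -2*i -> [0, -2, -4, -6, -8]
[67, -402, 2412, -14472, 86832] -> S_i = 67*-6^i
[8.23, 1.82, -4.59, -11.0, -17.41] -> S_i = 8.23 + -6.41*i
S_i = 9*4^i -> [9, 36, 144, 576, 2304]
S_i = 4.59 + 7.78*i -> [4.59, 12.37, 20.15, 27.93, 35.71]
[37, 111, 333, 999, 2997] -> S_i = 37*3^i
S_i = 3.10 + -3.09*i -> [3.1, 0.01, -3.08, -6.17, -9.26]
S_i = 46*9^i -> [46, 414, 3726, 33534, 301806]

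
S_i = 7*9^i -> [7, 63, 567, 5103, 45927]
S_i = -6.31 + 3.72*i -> [-6.31, -2.59, 1.13, 4.85, 8.57]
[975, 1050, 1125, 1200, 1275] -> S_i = 975 + 75*i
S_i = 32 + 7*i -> [32, 39, 46, 53, 60]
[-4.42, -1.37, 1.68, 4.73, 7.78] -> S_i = -4.42 + 3.05*i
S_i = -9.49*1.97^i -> [-9.49, -18.7, -36.83, -72.55, -142.93]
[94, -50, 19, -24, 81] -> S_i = Random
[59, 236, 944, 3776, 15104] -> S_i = 59*4^i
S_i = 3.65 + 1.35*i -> [3.65, 5.0, 6.35, 7.7, 9.05]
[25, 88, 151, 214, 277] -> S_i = 25 + 63*i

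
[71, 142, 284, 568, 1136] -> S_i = 71*2^i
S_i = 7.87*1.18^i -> [7.87, 9.29, 10.96, 12.93, 15.26]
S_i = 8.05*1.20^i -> [8.05, 9.66, 11.59, 13.91, 16.69]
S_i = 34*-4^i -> [34, -136, 544, -2176, 8704]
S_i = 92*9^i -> [92, 828, 7452, 67068, 603612]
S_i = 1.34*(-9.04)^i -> [1.34, -12.11, 109.51, -989.94, 8949.08]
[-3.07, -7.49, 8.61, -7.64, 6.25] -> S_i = Random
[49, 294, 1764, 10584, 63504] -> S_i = 49*6^i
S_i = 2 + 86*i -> [2, 88, 174, 260, 346]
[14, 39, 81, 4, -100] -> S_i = Random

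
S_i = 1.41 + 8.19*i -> [1.41, 9.6, 17.79, 25.98, 34.17]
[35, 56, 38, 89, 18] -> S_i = Random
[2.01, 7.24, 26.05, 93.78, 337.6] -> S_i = 2.01*3.60^i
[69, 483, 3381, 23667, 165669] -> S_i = 69*7^i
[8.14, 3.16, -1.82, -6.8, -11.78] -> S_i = 8.14 + -4.98*i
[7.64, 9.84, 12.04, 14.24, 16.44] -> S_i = 7.64 + 2.20*i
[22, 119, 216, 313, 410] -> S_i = 22 + 97*i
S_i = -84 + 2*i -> [-84, -82, -80, -78, -76]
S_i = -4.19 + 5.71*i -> [-4.19, 1.52, 7.23, 12.94, 18.65]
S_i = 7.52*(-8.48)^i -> [7.52, -63.77, 540.77, -4585.7, 38886.71]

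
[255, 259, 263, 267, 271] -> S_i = 255 + 4*i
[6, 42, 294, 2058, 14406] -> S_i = 6*7^i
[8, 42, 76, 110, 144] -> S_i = 8 + 34*i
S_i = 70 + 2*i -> [70, 72, 74, 76, 78]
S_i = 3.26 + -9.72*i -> [3.26, -6.46, -16.18, -25.9, -35.62]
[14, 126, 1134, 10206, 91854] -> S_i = 14*9^i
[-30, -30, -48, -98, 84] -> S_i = Random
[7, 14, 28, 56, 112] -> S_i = 7*2^i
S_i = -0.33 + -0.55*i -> [-0.33, -0.88, -1.43, -1.98, -2.53]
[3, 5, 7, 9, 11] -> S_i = 3 + 2*i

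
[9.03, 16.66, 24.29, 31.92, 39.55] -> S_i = 9.03 + 7.63*i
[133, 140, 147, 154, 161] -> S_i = 133 + 7*i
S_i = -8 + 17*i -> [-8, 9, 26, 43, 60]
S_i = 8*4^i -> [8, 32, 128, 512, 2048]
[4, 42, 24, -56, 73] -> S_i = Random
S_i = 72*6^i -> [72, 432, 2592, 15552, 93312]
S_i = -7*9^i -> [-7, -63, -567, -5103, -45927]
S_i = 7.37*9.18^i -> [7.37, 67.66, 621.09, 5701.58, 52340.54]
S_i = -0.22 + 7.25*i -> [-0.22, 7.03, 14.28, 21.53, 28.78]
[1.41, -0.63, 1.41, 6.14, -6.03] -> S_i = Random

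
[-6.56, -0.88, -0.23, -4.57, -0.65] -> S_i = Random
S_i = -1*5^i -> [-1, -5, -25, -125, -625]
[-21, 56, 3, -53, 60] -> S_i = Random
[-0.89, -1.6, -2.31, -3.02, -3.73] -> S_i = -0.89 + -0.71*i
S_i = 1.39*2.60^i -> [1.39, 3.61, 9.4, 24.43, 63.52]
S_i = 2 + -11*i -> [2, -9, -20, -31, -42]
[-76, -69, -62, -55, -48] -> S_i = -76 + 7*i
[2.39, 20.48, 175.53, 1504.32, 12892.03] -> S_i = 2.39*8.57^i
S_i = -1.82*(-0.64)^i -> [-1.82, 1.16, -0.75, 0.48, -0.31]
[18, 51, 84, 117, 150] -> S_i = 18 + 33*i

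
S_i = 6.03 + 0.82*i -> [6.03, 6.85, 7.67, 8.49, 9.31]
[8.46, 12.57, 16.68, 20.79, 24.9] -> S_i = 8.46 + 4.11*i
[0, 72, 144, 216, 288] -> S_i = 0 + 72*i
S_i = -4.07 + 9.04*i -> [-4.07, 4.97, 14.01, 23.05, 32.09]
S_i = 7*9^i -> [7, 63, 567, 5103, 45927]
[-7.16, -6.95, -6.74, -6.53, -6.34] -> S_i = -7.16*0.97^i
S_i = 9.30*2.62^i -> [9.3, 24.37, 63.84, 167.26, 438.22]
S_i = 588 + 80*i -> [588, 668, 748, 828, 908]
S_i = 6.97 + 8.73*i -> [6.97, 15.7, 24.43, 33.16, 41.89]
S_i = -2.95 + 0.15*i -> [-2.95, -2.8, -2.65, -2.5, -2.35]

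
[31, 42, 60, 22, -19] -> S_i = Random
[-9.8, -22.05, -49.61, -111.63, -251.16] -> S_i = -9.80*2.25^i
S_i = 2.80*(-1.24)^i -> [2.8, -3.47, 4.31, -5.34, 6.62]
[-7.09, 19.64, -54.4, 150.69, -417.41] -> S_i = -7.09*(-2.77)^i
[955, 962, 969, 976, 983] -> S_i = 955 + 7*i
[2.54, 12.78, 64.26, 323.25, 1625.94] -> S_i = 2.54*5.03^i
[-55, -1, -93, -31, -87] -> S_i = Random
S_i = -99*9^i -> [-99, -891, -8019, -72171, -649539]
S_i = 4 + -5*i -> [4, -1, -6, -11, -16]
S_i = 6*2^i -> [6, 12, 24, 48, 96]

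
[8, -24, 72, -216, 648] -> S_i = 8*-3^i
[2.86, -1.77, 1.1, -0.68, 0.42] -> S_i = 2.86*(-0.62)^i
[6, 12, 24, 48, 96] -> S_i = 6*2^i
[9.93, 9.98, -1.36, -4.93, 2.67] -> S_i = Random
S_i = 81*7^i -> [81, 567, 3969, 27783, 194481]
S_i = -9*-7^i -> [-9, 63, -441, 3087, -21609]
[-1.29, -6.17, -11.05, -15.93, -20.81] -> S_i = -1.29 + -4.88*i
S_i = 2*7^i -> [2, 14, 98, 686, 4802]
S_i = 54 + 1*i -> [54, 55, 56, 57, 58]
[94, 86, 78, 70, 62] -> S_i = 94 + -8*i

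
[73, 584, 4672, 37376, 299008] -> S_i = 73*8^i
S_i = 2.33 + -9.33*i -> [2.33, -7.0, -16.33, -25.66, -34.99]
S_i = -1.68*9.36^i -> [-1.68, -15.72, -147.18, -1377.64, -12894.74]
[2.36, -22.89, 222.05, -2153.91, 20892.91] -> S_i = 2.36*(-9.70)^i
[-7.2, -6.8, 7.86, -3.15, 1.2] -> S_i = Random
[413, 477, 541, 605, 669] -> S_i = 413 + 64*i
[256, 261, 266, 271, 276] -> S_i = 256 + 5*i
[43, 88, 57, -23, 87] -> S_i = Random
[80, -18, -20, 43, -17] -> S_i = Random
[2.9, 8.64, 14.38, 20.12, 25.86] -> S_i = 2.90 + 5.74*i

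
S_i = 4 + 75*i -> [4, 79, 154, 229, 304]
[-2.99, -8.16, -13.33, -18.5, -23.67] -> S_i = -2.99 + -5.17*i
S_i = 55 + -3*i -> [55, 52, 49, 46, 43]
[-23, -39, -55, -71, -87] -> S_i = -23 + -16*i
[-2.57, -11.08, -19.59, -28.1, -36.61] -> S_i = -2.57 + -8.51*i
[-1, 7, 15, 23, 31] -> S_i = -1 + 8*i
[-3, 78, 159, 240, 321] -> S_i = -3 + 81*i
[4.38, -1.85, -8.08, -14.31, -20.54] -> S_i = 4.38 + -6.23*i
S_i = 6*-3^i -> [6, -18, 54, -162, 486]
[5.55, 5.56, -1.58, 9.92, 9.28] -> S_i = Random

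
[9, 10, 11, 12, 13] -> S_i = 9 + 1*i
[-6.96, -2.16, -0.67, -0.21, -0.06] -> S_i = -6.96*0.31^i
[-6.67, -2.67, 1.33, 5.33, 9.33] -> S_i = -6.67 + 4.00*i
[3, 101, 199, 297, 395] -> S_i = 3 + 98*i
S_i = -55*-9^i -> [-55, 495, -4455, 40095, -360855]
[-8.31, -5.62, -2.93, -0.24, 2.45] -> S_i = -8.31 + 2.69*i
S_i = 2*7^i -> [2, 14, 98, 686, 4802]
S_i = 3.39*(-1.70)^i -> [3.39, -5.76, 9.8, -16.66, 28.31]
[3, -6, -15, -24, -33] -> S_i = 3 + -9*i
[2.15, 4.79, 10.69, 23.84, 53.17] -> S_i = 2.15*2.23^i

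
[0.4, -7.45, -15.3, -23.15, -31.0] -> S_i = 0.40 + -7.85*i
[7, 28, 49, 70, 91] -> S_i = 7 + 21*i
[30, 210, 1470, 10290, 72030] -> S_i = 30*7^i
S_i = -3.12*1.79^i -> [-3.12, -5.58, -10.0, -17.89, -32.03]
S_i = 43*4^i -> [43, 172, 688, 2752, 11008]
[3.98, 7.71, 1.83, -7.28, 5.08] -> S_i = Random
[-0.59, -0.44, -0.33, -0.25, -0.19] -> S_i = -0.59*0.75^i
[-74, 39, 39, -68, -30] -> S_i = Random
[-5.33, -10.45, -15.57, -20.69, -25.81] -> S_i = -5.33 + -5.12*i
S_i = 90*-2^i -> [90, -180, 360, -720, 1440]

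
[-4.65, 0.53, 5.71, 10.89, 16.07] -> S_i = -4.65 + 5.18*i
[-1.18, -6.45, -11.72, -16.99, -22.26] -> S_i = -1.18 + -5.27*i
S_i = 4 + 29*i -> [4, 33, 62, 91, 120]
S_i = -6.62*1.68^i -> [-6.62, -11.12, -18.68, -31.39, -52.73]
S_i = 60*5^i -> [60, 300, 1500, 7500, 37500]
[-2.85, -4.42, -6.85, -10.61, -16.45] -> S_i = -2.85*1.55^i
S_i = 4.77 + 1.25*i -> [4.77, 6.02, 7.27, 8.52, 9.77]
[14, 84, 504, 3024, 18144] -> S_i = 14*6^i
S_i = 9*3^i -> [9, 27, 81, 243, 729]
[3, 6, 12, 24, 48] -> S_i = 3*2^i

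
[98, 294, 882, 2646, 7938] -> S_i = 98*3^i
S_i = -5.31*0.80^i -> [-5.31, -4.25, -3.4, -2.72, -2.17]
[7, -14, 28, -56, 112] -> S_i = 7*-2^i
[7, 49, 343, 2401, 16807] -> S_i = 7*7^i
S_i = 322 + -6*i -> [322, 316, 310, 304, 298]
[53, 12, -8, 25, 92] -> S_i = Random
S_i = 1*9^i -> [1, 9, 81, 729, 6561]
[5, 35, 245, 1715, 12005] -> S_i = 5*7^i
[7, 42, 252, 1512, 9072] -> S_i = 7*6^i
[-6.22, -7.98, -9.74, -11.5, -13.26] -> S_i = -6.22 + -1.76*i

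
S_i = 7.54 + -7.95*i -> [7.54, -0.41, -8.36, -16.31, -24.26]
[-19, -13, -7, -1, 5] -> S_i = -19 + 6*i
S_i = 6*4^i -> [6, 24, 96, 384, 1536]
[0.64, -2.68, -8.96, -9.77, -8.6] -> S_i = Random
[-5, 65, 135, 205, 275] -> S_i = -5 + 70*i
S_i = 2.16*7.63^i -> [2.16, 16.48, 125.75, 959.46, 7320.69]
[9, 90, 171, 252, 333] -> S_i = 9 + 81*i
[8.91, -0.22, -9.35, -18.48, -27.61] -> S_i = 8.91 + -9.13*i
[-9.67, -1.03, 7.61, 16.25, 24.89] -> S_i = -9.67 + 8.64*i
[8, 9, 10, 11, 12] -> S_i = 8 + 1*i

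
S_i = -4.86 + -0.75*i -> [-4.86, -5.61, -6.36, -7.11, -7.86]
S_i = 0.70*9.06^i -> [0.7, 6.34, 57.46, 520.57, 4716.4]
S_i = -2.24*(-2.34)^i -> [-2.24, 5.24, -12.27, 28.7, -67.16]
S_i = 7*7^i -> [7, 49, 343, 2401, 16807]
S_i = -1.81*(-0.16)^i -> [-1.81, 0.29, -0.05, 0.01, -0.0]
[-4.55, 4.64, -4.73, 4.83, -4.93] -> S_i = -4.55*(-1.02)^i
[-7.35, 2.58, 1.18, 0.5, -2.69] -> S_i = Random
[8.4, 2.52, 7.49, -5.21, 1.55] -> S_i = Random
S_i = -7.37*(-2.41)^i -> [-7.37, 17.76, -42.81, 103.16, -248.62]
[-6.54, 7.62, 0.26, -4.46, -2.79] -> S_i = Random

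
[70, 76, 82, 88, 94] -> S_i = 70 + 6*i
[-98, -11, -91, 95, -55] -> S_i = Random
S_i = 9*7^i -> [9, 63, 441, 3087, 21609]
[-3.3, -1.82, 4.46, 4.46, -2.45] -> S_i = Random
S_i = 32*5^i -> [32, 160, 800, 4000, 20000]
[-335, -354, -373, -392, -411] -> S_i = -335 + -19*i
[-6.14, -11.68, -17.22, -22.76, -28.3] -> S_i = -6.14 + -5.54*i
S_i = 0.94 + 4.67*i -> [0.94, 5.61, 10.28, 14.95, 19.62]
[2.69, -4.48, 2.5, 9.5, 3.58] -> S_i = Random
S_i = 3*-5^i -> [3, -15, 75, -375, 1875]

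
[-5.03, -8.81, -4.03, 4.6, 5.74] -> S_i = Random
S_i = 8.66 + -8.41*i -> [8.66, 0.25, -8.16, -16.57, -24.98]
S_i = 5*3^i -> [5, 15, 45, 135, 405]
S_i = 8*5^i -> [8, 40, 200, 1000, 5000]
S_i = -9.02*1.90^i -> [-9.02, -17.14, -32.56, -61.87, -117.55]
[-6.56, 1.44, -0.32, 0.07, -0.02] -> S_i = -6.56*(-0.22)^i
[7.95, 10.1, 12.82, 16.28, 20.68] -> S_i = 7.95*1.27^i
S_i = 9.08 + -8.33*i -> [9.08, 0.75, -7.58, -15.91, -24.24]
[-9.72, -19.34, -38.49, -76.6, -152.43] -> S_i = -9.72*1.99^i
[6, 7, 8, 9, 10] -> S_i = 6 + 1*i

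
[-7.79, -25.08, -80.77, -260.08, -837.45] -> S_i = -7.79*3.22^i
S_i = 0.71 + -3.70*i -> [0.71, -2.99, -6.69, -10.39, -14.09]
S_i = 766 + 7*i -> [766, 773, 780, 787, 794]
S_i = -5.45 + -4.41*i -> [-5.45, -9.86, -14.27, -18.68, -23.09]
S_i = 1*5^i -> [1, 5, 25, 125, 625]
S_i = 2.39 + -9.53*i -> [2.39, -7.14, -16.67, -26.2, -35.73]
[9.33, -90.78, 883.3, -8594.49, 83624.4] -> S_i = 9.33*(-9.73)^i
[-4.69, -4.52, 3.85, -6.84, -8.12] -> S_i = Random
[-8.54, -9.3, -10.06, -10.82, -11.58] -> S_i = -8.54 + -0.76*i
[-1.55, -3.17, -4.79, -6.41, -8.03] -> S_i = -1.55 + -1.62*i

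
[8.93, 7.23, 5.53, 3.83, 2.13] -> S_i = 8.93 + -1.70*i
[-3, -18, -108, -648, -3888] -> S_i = -3*6^i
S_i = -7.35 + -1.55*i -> [-7.35, -8.9, -10.45, -12.0, -13.55]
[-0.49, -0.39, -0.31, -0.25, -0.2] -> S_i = -0.49*0.80^i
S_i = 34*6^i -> [34, 204, 1224, 7344, 44064]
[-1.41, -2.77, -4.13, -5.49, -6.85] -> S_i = -1.41 + -1.36*i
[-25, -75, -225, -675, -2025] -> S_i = -25*3^i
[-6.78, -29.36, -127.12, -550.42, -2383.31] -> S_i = -6.78*4.33^i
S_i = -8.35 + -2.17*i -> [-8.35, -10.52, -12.69, -14.86, -17.03]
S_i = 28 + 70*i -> [28, 98, 168, 238, 308]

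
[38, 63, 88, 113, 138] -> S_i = 38 + 25*i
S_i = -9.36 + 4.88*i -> [-9.36, -4.48, 0.4, 5.28, 10.16]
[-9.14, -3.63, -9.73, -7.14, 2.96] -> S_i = Random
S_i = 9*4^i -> [9, 36, 144, 576, 2304]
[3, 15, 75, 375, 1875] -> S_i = 3*5^i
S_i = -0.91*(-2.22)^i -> [-0.91, 2.02, -4.48, 9.96, -22.1]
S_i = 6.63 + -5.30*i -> [6.63, 1.33, -3.97, -9.27, -14.57]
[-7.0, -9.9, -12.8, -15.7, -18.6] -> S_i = -7.00 + -2.90*i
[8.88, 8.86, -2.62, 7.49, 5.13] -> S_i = Random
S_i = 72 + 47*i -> [72, 119, 166, 213, 260]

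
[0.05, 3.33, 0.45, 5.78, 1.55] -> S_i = Random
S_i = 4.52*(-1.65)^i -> [4.52, -7.46, 12.31, -20.3, 33.5]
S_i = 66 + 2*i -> [66, 68, 70, 72, 74]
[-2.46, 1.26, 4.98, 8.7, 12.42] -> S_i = -2.46 + 3.72*i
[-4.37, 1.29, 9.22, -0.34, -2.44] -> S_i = Random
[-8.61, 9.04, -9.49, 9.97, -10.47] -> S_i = -8.61*(-1.05)^i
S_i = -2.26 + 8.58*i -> [-2.26, 6.32, 14.9, 23.48, 32.06]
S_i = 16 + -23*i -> [16, -7, -30, -53, -76]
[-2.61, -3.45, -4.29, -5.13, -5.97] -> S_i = -2.61 + -0.84*i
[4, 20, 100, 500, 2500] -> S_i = 4*5^i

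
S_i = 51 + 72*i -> [51, 123, 195, 267, 339]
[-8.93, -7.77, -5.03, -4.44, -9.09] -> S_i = Random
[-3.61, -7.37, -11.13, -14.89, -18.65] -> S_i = -3.61 + -3.76*i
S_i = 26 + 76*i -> [26, 102, 178, 254, 330]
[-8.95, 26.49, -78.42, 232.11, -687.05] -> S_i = -8.95*(-2.96)^i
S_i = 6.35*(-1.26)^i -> [6.35, -8.0, 10.08, -12.7, 16.01]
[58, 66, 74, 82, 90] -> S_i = 58 + 8*i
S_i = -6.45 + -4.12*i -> [-6.45, -10.57, -14.69, -18.81, -22.93]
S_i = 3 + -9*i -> [3, -6, -15, -24, -33]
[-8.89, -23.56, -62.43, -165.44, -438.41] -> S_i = -8.89*2.65^i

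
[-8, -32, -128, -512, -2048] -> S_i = -8*4^i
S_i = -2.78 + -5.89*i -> [-2.78, -8.67, -14.56, -20.45, -26.34]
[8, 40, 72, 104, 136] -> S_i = 8 + 32*i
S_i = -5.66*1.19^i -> [-5.66, -6.74, -8.02, -9.54, -11.35]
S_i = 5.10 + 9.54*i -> [5.1, 14.64, 24.18, 33.72, 43.26]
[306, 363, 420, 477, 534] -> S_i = 306 + 57*i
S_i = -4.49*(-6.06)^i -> [-4.49, 27.21, -164.89, 999.23, -6055.32]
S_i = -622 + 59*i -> [-622, -563, -504, -445, -386]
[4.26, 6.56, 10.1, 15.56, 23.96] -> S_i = 4.26*1.54^i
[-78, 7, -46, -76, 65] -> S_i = Random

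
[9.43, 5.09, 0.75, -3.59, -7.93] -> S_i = 9.43 + -4.34*i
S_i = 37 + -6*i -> [37, 31, 25, 19, 13]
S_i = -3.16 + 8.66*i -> [-3.16, 5.5, 14.16, 22.82, 31.48]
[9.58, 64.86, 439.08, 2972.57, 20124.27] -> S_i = 9.58*6.77^i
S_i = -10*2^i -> [-10, -20, -40, -80, -160]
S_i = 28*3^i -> [28, 84, 252, 756, 2268]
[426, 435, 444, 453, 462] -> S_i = 426 + 9*i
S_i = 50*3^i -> [50, 150, 450, 1350, 4050]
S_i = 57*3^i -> [57, 171, 513, 1539, 4617]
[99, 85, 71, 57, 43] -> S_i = 99 + -14*i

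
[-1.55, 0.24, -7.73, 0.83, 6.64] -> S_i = Random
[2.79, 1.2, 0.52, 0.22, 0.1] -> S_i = 2.79*0.43^i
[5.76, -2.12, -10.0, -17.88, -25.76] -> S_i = 5.76 + -7.88*i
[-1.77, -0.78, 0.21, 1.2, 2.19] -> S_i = -1.77 + 0.99*i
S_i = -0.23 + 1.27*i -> [-0.23, 1.04, 2.31, 3.58, 4.85]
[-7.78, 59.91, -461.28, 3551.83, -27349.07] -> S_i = -7.78*(-7.70)^i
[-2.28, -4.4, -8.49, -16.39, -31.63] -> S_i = -2.28*1.93^i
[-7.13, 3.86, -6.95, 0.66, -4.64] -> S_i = Random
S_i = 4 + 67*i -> [4, 71, 138, 205, 272]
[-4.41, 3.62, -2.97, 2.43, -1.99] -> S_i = -4.41*(-0.82)^i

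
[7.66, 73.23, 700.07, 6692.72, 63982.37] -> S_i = 7.66*9.56^i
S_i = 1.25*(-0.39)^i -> [1.25, -0.49, 0.19, -0.07, 0.03]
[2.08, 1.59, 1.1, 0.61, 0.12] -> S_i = 2.08 + -0.49*i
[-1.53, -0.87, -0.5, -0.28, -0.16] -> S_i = -1.53*0.57^i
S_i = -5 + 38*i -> [-5, 33, 71, 109, 147]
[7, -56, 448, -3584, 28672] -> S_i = 7*-8^i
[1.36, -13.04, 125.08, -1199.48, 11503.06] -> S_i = 1.36*(-9.59)^i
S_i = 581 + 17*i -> [581, 598, 615, 632, 649]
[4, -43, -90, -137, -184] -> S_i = 4 + -47*i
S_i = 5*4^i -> [5, 20, 80, 320, 1280]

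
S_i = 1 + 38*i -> [1, 39, 77, 115, 153]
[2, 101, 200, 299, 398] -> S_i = 2 + 99*i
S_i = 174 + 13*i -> [174, 187, 200, 213, 226]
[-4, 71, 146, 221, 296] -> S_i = -4 + 75*i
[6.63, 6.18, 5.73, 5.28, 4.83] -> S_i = 6.63 + -0.45*i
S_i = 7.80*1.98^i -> [7.8, 15.44, 30.58, 60.55, 119.88]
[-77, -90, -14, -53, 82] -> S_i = Random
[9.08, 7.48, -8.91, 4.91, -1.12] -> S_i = Random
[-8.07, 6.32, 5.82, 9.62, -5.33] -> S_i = Random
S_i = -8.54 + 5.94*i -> [-8.54, -2.6, 3.34, 9.28, 15.22]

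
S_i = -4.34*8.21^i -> [-4.34, -35.63, -292.53, -2401.7, -19717.98]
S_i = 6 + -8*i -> [6, -2, -10, -18, -26]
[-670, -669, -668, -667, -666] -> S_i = -670 + 1*i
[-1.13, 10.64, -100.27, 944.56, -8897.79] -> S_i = -1.13*(-9.42)^i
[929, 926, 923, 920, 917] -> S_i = 929 + -3*i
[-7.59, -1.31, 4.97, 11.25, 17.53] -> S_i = -7.59 + 6.28*i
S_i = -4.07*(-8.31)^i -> [-4.07, 33.82, -281.06, 2335.59, -19408.79]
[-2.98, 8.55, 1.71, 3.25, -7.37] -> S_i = Random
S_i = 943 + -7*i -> [943, 936, 929, 922, 915]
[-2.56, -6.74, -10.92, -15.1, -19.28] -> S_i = -2.56 + -4.18*i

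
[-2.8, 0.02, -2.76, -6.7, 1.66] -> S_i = Random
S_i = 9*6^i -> [9, 54, 324, 1944, 11664]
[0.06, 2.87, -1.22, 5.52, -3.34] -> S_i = Random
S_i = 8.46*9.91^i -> [8.46, 83.84, 830.84, 8233.63, 81595.27]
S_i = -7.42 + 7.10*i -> [-7.42, -0.32, 6.78, 13.88, 20.98]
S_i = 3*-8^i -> [3, -24, 192, -1536, 12288]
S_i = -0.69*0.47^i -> [-0.69, -0.32, -0.15, -0.07, -0.03]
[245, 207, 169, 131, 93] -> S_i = 245 + -38*i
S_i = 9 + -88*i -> [9, -79, -167, -255, -343]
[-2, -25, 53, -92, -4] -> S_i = Random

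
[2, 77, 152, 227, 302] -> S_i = 2 + 75*i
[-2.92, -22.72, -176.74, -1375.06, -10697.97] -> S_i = -2.92*7.78^i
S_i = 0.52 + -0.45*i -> [0.52, 0.07, -0.38, -0.83, -1.28]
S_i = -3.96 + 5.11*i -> [-3.96, 1.15, 6.26, 11.37, 16.48]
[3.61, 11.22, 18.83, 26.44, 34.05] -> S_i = 3.61 + 7.61*i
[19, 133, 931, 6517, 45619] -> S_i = 19*7^i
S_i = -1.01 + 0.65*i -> [-1.01, -0.36, 0.29, 0.94, 1.59]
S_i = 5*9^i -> [5, 45, 405, 3645, 32805]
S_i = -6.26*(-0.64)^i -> [-6.26, 4.01, -2.56, 1.64, -1.05]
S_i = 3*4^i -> [3, 12, 48, 192, 768]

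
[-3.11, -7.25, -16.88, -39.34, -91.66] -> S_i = -3.11*2.33^i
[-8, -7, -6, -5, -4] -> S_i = -8 + 1*i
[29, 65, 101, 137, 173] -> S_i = 29 + 36*i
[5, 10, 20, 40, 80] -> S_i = 5*2^i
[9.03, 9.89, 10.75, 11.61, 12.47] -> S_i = 9.03 + 0.86*i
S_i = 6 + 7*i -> [6, 13, 20, 27, 34]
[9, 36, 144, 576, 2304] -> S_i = 9*4^i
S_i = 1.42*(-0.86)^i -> [1.42, -1.22, 1.05, -0.9, 0.78]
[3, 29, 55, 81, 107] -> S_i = 3 + 26*i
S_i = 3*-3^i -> [3, -9, 27, -81, 243]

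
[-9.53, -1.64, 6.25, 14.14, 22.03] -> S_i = -9.53 + 7.89*i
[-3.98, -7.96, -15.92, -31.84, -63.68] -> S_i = -3.98*2.00^i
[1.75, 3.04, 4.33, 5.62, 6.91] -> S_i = 1.75 + 1.29*i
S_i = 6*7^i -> [6, 42, 294, 2058, 14406]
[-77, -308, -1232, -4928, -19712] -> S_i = -77*4^i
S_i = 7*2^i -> [7, 14, 28, 56, 112]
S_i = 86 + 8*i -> [86, 94, 102, 110, 118]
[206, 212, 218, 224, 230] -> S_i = 206 + 6*i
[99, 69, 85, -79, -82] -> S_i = Random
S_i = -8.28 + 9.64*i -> [-8.28, 1.36, 11.0, 20.64, 30.28]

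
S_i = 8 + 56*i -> [8, 64, 120, 176, 232]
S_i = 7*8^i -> [7, 56, 448, 3584, 28672]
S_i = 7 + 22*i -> [7, 29, 51, 73, 95]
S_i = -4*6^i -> [-4, -24, -144, -864, -5184]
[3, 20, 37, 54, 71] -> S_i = 3 + 17*i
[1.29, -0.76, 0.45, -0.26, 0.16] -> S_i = 1.29*(-0.59)^i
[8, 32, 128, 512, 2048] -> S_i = 8*4^i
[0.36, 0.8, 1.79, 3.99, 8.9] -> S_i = 0.36*2.23^i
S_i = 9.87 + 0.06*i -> [9.87, 9.93, 9.99, 10.05, 10.11]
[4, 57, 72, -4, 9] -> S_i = Random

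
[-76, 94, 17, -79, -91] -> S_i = Random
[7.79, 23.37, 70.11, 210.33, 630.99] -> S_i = 7.79*3.00^i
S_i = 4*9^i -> [4, 36, 324, 2916, 26244]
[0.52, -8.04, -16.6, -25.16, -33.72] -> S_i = 0.52 + -8.56*i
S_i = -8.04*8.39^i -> [-8.04, -67.46, -565.95, -4748.34, -39838.58]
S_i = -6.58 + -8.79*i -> [-6.58, -15.37, -24.16, -32.95, -41.74]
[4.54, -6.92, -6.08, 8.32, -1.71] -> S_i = Random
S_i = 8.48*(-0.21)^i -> [8.48, -1.78, 0.37, -0.08, 0.02]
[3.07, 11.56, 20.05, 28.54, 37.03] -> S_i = 3.07 + 8.49*i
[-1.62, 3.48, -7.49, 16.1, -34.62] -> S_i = -1.62*(-2.15)^i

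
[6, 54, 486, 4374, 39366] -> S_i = 6*9^i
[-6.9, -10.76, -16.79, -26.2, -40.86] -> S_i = -6.90*1.56^i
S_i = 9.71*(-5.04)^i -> [9.71, -48.94, 246.65, -1243.11, 6265.29]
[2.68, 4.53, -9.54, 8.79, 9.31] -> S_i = Random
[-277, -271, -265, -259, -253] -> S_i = -277 + 6*i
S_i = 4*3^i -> [4, 12, 36, 108, 324]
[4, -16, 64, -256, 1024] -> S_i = 4*-4^i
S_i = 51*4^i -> [51, 204, 816, 3264, 13056]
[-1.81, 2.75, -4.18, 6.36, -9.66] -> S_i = -1.81*(-1.52)^i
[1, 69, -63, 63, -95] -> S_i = Random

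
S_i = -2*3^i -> [-2, -6, -18, -54, -162]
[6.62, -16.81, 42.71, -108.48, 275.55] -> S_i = 6.62*(-2.54)^i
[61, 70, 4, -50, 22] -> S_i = Random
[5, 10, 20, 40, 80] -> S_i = 5*2^i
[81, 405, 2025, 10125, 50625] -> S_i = 81*5^i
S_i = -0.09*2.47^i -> [-0.09, -0.22, -0.55, -1.36, -3.35]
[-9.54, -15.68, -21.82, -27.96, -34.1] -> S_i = -9.54 + -6.14*i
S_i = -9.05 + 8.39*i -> [-9.05, -0.66, 7.73, 16.12, 24.51]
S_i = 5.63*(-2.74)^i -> [5.63, -15.43, 42.27, -115.81, 317.33]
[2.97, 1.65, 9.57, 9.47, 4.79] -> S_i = Random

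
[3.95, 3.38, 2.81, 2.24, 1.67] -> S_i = 3.95 + -0.57*i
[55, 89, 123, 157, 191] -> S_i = 55 + 34*i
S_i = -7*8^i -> [-7, -56, -448, -3584, -28672]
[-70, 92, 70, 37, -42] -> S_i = Random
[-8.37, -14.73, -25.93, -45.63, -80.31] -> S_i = -8.37*1.76^i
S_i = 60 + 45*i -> [60, 105, 150, 195, 240]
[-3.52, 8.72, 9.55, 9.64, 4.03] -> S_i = Random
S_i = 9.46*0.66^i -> [9.46, 6.24, 4.12, 2.72, 1.8]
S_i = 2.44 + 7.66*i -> [2.44, 10.1, 17.76, 25.42, 33.08]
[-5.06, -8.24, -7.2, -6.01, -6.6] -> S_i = Random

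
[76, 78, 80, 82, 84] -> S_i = 76 + 2*i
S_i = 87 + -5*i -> [87, 82, 77, 72, 67]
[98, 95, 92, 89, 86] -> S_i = 98 + -3*i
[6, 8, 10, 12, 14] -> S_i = 6 + 2*i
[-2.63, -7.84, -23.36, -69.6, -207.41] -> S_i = -2.63*2.98^i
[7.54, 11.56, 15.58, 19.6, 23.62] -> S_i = 7.54 + 4.02*i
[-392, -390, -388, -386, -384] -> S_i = -392 + 2*i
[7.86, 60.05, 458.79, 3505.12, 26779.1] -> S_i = 7.86*7.64^i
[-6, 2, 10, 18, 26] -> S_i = -6 + 8*i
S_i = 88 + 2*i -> [88, 90, 92, 94, 96]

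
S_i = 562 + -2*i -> [562, 560, 558, 556, 554]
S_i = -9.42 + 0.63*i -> [-9.42, -8.79, -8.16, -7.53, -6.9]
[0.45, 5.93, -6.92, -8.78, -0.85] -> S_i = Random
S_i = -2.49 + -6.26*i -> [-2.49, -8.75, -15.01, -21.27, -27.53]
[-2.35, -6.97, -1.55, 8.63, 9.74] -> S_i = Random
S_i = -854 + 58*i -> [-854, -796, -738, -680, -622]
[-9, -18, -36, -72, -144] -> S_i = -9*2^i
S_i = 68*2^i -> [68, 136, 272, 544, 1088]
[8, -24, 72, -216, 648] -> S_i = 8*-3^i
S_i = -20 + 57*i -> [-20, 37, 94, 151, 208]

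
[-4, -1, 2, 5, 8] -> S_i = -4 + 3*i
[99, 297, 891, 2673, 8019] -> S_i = 99*3^i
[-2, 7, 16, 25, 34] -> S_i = -2 + 9*i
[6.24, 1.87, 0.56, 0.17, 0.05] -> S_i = 6.24*0.30^i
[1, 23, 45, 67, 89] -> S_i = 1 + 22*i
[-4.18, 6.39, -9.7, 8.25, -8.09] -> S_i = Random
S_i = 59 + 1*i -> [59, 60, 61, 62, 63]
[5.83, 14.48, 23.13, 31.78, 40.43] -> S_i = 5.83 + 8.65*i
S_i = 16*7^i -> [16, 112, 784, 5488, 38416]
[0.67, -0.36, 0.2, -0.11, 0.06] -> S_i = 0.67*(-0.54)^i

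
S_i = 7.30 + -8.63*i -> [7.3, -1.33, -9.96, -18.59, -27.22]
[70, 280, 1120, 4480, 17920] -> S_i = 70*4^i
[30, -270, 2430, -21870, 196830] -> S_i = 30*-9^i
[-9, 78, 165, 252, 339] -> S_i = -9 + 87*i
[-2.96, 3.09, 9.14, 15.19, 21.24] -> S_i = -2.96 + 6.05*i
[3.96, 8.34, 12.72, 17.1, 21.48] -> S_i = 3.96 + 4.38*i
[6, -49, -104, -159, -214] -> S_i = 6 + -55*i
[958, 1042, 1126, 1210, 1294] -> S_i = 958 + 84*i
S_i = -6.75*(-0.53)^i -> [-6.75, 3.58, -1.9, 1.0, -0.53]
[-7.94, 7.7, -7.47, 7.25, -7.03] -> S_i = -7.94*(-0.97)^i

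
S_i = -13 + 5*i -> [-13, -8, -3, 2, 7]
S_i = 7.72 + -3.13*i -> [7.72, 4.59, 1.46, -1.67, -4.8]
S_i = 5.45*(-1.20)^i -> [5.45, -6.54, 7.85, -9.42, 11.3]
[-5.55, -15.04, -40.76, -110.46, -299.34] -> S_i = -5.55*2.71^i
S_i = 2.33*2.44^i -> [2.33, 5.69, 13.87, 33.85, 82.59]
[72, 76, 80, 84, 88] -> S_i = 72 + 4*i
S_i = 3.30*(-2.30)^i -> [3.3, -7.59, 17.46, -40.15, 92.35]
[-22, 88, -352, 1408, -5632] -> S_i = -22*-4^i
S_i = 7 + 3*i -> [7, 10, 13, 16, 19]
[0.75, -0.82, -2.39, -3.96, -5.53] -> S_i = 0.75 + -1.57*i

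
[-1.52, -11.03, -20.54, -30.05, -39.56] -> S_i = -1.52 + -9.51*i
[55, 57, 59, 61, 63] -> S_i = 55 + 2*i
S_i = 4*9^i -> [4, 36, 324, 2916, 26244]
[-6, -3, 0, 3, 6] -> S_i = -6 + 3*i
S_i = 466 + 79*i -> [466, 545, 624, 703, 782]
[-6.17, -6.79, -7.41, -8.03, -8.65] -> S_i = -6.17 + -0.62*i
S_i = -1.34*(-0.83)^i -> [-1.34, 1.11, -0.92, 0.77, -0.64]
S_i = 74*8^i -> [74, 592, 4736, 37888, 303104]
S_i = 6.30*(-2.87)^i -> [6.3, -18.08, 51.89, -148.93, 427.43]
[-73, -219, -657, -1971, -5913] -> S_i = -73*3^i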